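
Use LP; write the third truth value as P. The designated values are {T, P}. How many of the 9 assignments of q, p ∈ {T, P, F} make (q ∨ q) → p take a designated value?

Of the 9 assignments, 8 give a value in {T, P}.

8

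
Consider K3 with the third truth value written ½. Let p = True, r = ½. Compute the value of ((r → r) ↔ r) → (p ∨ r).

True

r → r = ½ → ½ = ½
(r → r) ↔ r = ½ ↔ ½ = ½
p ∨ r = True ∨ ½ = True
((r → r) ↔ r) → (p ∨ r) = ½ → True = True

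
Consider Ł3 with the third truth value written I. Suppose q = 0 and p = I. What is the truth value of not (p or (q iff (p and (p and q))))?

p and q = I and 0 = 0
p and (p and q) = I and 0 = 0
q iff (p and (p and q)) = 0 iff 0 = 1
p or (q iff (p and (p and q))) = I or 1 = 1
not (p or (q iff (p and (p and q)))) = not 1 = 0

0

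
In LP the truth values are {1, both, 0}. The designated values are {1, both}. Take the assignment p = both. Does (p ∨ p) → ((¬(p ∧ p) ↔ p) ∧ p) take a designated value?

p ∨ p = both ∨ both = both
p ∧ p = both ∧ both = both
¬(p ∧ p) = ¬both = both
¬(p ∧ p) ↔ p = both ↔ both = both
(¬(p ∧ p) ↔ p) ∧ p = both ∧ both = both
(p ∨ p) → ((¬(p ∧ p) ↔ p) ∧ p) = both → both = both
both ∈ {1, both}.

Yes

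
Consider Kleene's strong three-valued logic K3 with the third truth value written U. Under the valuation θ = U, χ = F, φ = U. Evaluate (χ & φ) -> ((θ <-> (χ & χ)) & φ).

T

χ & φ = F & U = F
χ & χ = F & F = F
θ <-> (χ & χ) = U <-> F = U
(θ <-> (χ & χ)) & φ = U & U = U
(χ & φ) -> ((θ <-> (χ & χ)) & φ) = F -> U = T  [~F | U]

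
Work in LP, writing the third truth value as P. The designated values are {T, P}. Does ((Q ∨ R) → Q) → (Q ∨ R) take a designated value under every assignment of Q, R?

No

Countermodel: Q=F, R=F gives F, which is not designated.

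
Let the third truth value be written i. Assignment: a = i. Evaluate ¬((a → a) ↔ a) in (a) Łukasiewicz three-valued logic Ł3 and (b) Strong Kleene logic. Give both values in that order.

i; i

In Łukasiewicz three-valued logic Ł3: a → a = i → i = 1  [min(1, 1−½+½)]
(a → a) ↔ a = 1 ↔ i = i
¬((a → a) ↔ a) = ¬i = i
In Strong Kleene logic: a → a = i → i = i
(a → a) ↔ a = i ↔ i = i
¬((a → a) ↔ a) = ¬i = i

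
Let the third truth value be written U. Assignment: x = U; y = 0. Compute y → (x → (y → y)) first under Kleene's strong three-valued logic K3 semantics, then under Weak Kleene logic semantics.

1; U

In Kleene's strong three-valued logic K3: y → y = 0 → 0 = 1
x → (y → y) = U → 1 = 1  [¬U ∨ 1]
y → (x → (y → y)) = 0 → 1 = 1
In Weak Kleene logic: y → y = 0 → 0 = 1
x → (y → y) = U → 1 = U
y → (x → (y → y)) = 0 → U = U
They differ because Kleene's strong three-valued logic K3 and Weak Kleene logic treat U differently under the binary connectives.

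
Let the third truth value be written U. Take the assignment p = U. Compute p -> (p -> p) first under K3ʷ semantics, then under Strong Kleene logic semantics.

U; U

In K3ʷ: p -> p = U -> U = U
p -> (p -> p) = U -> U = U
In Strong Kleene logic: p -> p = U -> U = U  [~U | U]
p -> (p -> p) = U -> U = U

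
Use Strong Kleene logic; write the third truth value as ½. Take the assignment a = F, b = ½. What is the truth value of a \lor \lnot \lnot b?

\lnot b = \lnot ½ = ½
\lnot \lnot b = \lnot ½ = ½
a \lor \lnot \lnot b = F \lor ½ = ½

½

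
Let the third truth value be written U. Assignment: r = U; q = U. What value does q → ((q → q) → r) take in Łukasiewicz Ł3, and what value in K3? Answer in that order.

In Łukasiewicz Ł3: q → q = U → U = ⊤
(q → q) → r = ⊤ → U = U
q → ((q → q) → r) = U → U = ⊤
In K3: q → q = U → U = U  [¬U ∨ U]
(q → q) → r = U → U = U
q → ((q → q) → r) = U → U = U
They differ because Łukasiewicz Ł3 and K3 treat U differently under implication.

⊤; U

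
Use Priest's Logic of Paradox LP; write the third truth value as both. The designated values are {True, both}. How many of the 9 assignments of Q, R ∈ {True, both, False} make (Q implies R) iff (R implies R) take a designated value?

8

Of the 9 assignments, 8 give a value in {True, both}.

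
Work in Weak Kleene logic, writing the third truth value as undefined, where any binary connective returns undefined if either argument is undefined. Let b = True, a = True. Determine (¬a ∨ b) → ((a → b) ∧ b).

True

¬a = ¬True = False
¬a ∨ b = False ∨ True = True
a → b = True → True = True
(a → b) ∧ b = True ∧ True = True
(¬a ∨ b) → ((a → b) ∧ b) = True → True = True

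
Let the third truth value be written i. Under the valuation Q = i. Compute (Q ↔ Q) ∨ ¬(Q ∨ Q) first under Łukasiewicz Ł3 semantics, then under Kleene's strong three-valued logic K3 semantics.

true; i

In Łukasiewicz Ł3: Q ↔ Q = i ↔ i = true  [1 − |½−½|]
Q ∨ Q = i ∨ i = i
¬(Q ∨ Q) = ¬i = i
(Q ↔ Q) ∨ ¬(Q ∨ Q) = true ∨ i = true
In Kleene's strong three-valued logic K3: Q ↔ Q = i ↔ i = i
Q ∨ Q = i ∨ i = i
¬(Q ∨ Q) = ¬i = i
(Q ↔ Q) ∨ ¬(Q ∨ Q) = i ∨ i = i
They differ because Łukasiewicz Ł3 and Kleene's strong three-valued logic K3 treat i differently under implication.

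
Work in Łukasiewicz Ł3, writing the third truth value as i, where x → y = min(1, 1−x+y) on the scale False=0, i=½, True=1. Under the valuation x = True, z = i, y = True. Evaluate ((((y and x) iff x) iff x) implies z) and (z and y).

y and x = True and True = True
(y and x) iff x = True iff True = True
((y and x) iff x) iff x = True iff True = True
(((y and x) iff x) iff x) implies z = True implies i = i  [min(1, 1−1+½)]
z and y = i and True = i
((((y and x) iff x) iff x) implies z) and (z and y) = i and i = i

i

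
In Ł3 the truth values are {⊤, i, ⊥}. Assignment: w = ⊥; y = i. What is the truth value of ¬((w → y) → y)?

w → y = ⊥ → i = ⊤
(w → y) → y = ⊤ → i = i
¬((w → y) → y) = ¬i = i

i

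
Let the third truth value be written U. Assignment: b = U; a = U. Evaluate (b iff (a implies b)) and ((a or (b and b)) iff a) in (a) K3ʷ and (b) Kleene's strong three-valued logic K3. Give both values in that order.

In K3ʷ: a implies b = U implies U = U  [any arg is the third value ⇒ result is the third value]
b iff (a implies b) = U iff U = U
b and b = U and U = U
a or (b and b) = U or U = U
(a or (b and b)) iff a = U iff U = U
(b iff (a implies b)) and ((a or (b and b)) iff a) = U and U = U
In Kleene's strong three-valued logic K3: a implies b = U implies U = U
b iff (a implies b) = U iff U = U
b and b = U and U = U
a or (b and b) = U or U = U
(a or (b and b)) iff a = U iff U = U
(b iff (a implies b)) and ((a or (b and b)) iff a) = U and U = U

U; U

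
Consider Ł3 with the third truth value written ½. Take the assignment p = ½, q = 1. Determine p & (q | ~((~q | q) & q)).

½

~q = ~1 = 0
~q | q = 0 | 1 = 1
(~q | q) & q = 1 & 1 = 1
~((~q | q) & q) = ~1 = 0
q | ~((~q | q) & q) = 1 | 0 = 1
p & (q | ~((~q | q) & q)) = ½ & 1 = ½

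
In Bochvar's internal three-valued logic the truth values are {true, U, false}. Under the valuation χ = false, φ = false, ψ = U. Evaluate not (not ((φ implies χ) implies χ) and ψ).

φ implies χ = false implies false = true
(φ implies χ) implies χ = true implies false = false
not ((φ implies χ) implies χ) = not false = true
not ((φ implies χ) implies χ) and ψ = true and U = U
not (not ((φ implies χ) implies χ) and ψ) = not U = U

U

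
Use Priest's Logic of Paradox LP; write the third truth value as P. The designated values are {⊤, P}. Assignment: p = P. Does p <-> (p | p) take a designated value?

p | p = P | P = P
p <-> (p | p) = P <-> P = P
P ∈ {⊤, P}.

Yes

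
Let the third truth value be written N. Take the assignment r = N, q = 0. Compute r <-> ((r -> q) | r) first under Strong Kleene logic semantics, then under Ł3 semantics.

In Strong Kleene logic: r -> q = N -> 0 = N  [~N | 0]
(r -> q) | r = N | N = N
r <-> ((r -> q) | r) = N <-> N = N
In Ł3: r -> q = N -> 0 = N
(r -> q) | r = N | N = N
r <-> ((r -> q) | r) = N <-> N = 1
They differ because Strong Kleene logic and Ł3 treat N differently under implication.

N; 1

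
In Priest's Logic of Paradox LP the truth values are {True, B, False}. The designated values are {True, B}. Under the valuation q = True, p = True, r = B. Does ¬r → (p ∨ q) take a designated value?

¬r = ¬B = B
p ∨ q = True ∨ True = True
¬r → (p ∨ q) = B → True = True  [¬B ∨ True]
True ∈ {True, B}.

Yes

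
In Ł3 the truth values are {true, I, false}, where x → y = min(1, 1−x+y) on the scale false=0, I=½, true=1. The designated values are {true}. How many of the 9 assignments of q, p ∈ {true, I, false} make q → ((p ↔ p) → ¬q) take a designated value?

6

Of the 9 assignments, 6 give a value in {true}.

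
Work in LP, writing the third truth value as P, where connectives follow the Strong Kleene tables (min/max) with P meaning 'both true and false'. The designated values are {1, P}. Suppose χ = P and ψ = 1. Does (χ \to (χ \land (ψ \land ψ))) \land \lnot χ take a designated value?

ψ \land ψ = 1 \land 1 = 1
χ \land (ψ \land ψ) = P \land 1 = P
χ \to (χ \land (ψ \land ψ)) = P \to P = P  [\lnot P \lor P]
\lnot χ = \lnot P = P
(χ \to (χ \land (ψ \land ψ))) \land \lnot χ = P \land P = P
P ∈ {1, P}.

Yes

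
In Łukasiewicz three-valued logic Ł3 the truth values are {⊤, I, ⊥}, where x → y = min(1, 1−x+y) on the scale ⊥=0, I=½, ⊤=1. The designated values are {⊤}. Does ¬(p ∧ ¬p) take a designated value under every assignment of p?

No

Countermodel: p=I gives I, which is not designated.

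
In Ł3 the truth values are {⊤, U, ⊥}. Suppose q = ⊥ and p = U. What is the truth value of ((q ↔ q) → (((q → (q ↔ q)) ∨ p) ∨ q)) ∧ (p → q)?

U

q ↔ q = ⊥ ↔ ⊥ = ⊤
q ↔ q = ⊥ ↔ ⊥ = ⊤
q → (q ↔ q) = ⊥ → ⊤ = ⊤
(q → (q ↔ q)) ∨ p = ⊤ ∨ U = ⊤
((q → (q ↔ q)) ∨ p) ∨ q = ⊤ ∨ ⊥ = ⊤
(q ↔ q) → (((q → (q ↔ q)) ∨ p) ∨ q) = ⊤ → ⊤ = ⊤
p → q = U → ⊥ = U  [min(1, 1−½+0)]
((q ↔ q) → (((q → (q ↔ q)) ∨ p) ∨ q)) ∧ (p → q) = ⊤ ∧ U = U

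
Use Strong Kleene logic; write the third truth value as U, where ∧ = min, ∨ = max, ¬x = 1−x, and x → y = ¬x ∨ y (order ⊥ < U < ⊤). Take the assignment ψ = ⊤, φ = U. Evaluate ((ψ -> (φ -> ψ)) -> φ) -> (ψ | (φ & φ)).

⊤

φ -> ψ = U -> ⊤ = ⊤  [~U | ⊤]
ψ -> (φ -> ψ) = ⊤ -> ⊤ = ⊤
(ψ -> (φ -> ψ)) -> φ = ⊤ -> U = U
φ & φ = U & U = U
ψ | (φ & φ) = ⊤ | U = ⊤
((ψ -> (φ -> ψ)) -> φ) -> (ψ | (φ & φ)) = U -> ⊤ = ⊤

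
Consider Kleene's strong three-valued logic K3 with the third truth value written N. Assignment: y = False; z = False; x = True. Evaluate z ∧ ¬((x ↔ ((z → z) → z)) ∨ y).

False

z → z = False → False = True
(z → z) → z = True → False = False
x ↔ ((z → z) → z) = True ↔ False = False
(x ↔ ((z → z) → z)) ∨ y = False ∨ False = False
¬((x ↔ ((z → z) → z)) ∨ y) = ¬False = True
z ∧ ¬((x ↔ ((z → z) → z)) ∨ y) = False ∧ True = False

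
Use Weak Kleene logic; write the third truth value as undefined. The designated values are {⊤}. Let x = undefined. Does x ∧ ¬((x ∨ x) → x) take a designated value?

x ∨ x = undefined ∨ undefined = undefined
(x ∨ x) → x = undefined → undefined = undefined  [any arg is the third value ⇒ result is the third value]
¬((x ∨ x) → x) = ¬undefined = undefined
x ∧ ¬((x ∨ x) → x) = undefined ∧ undefined = undefined
undefined ∉ {⊤}.

No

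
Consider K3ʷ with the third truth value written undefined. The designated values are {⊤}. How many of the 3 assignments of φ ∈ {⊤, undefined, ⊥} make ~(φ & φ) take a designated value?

1

φ=⊤: ⊥ ·
φ=undefined: undefined ·
φ=⊥: ⊤ ✓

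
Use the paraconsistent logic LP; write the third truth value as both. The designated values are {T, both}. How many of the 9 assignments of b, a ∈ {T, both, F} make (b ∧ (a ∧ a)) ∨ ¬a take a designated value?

8

Of the 9 assignments, 8 give a value in {T, both}.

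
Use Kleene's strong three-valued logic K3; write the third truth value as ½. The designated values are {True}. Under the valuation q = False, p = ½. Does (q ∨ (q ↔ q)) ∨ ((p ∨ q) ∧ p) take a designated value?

Yes

q ↔ q = False ↔ False = True
q ∨ (q ↔ q) = False ∨ True = True
p ∨ q = ½ ∨ False = ½
(p ∨ q) ∧ p = ½ ∧ ½ = ½
(q ∨ (q ↔ q)) ∨ ((p ∨ q) ∧ p) = True ∨ ½ = True
True ∈ {True}.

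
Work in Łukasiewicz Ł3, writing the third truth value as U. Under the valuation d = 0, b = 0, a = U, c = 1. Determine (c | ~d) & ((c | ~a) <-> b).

0

~d = ~0 = 1
c | ~d = 1 | 1 = 1
~a = ~U = U
c | ~a = 1 | U = 1
(c | ~a) <-> b = 1 <-> 0 = 0
(c | ~d) & ((c | ~a) <-> b) = 1 & 0 = 0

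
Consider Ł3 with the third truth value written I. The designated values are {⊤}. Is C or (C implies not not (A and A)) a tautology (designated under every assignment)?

Countermodel: C=I, A=⊥ gives I, which is not designated.

No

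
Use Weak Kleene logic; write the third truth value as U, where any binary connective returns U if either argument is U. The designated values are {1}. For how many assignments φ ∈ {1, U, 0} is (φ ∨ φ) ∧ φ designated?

1

φ=1: 1 ✓
φ=U: U ·
φ=0: 0 ·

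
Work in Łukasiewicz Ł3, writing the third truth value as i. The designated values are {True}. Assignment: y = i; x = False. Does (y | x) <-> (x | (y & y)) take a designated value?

Yes

y | x = i | False = i
y & y = i & i = i
x | (y & y) = False | i = i
(y | x) <-> (x | (y & y)) = i <-> i = True
True ∈ {True}.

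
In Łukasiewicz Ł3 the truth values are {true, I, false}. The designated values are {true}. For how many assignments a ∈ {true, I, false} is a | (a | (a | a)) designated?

1

a=true: true ✓
a=I: I ·
a=false: false ·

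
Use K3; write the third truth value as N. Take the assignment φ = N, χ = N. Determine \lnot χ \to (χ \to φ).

\lnot χ = \lnot N = N
χ \to φ = N \to N = N  [\lnot N \lor N]
\lnot χ \to (χ \to φ) = N \to N = N

N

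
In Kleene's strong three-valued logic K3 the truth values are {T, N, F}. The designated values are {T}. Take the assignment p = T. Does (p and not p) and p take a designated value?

No

not p = not T = F
p and not p = T and F = F
(p and not p) and p = F and T = F
F ∉ {T}.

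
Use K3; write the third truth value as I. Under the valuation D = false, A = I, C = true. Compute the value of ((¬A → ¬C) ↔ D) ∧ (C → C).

I

¬A = ¬I = I
¬C = ¬true = false
¬A → ¬C = I → false = I  [¬I ∨ false]
(¬A → ¬C) ↔ D = I ↔ false = I
C → C = true → true = true
((¬A → ¬C) ↔ D) ∧ (C → C) = I ∧ true = I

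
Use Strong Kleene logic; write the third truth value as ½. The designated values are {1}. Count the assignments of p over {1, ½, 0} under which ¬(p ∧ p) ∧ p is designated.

0

p=1: 0 ·
p=½: ½ ·
p=0: 0 ·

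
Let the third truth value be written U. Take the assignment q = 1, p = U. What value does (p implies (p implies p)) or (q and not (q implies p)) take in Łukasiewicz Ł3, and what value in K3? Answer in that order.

1; U

In Łukasiewicz Ł3: p implies p = U implies U = 1  [min(1, 1−½+½)]
p implies (p implies p) = U implies 1 = 1
q implies p = 1 implies U = U
not (q implies p) = not U = U
q and not (q implies p) = 1 and U = U
(p implies (p implies p)) or (q and not (q implies p)) = 1 or U = 1
In K3: p implies p = U implies U = U  [not U or U]
p implies (p implies p) = U implies U = U
q implies p = 1 implies U = U
not (q implies p) = not U = U
q and not (q implies p) = 1 and U = U
(p implies (p implies p)) or (q and not (q implies p)) = U or U = U
They differ because Łukasiewicz Ł3 and K3 treat U differently under implication.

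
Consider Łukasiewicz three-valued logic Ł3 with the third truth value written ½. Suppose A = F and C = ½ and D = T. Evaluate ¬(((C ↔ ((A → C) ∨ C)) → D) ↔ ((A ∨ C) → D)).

A → C = F → ½ = T
(A → C) ∨ C = T ∨ ½ = T
C ↔ ((A → C) ∨ C) = ½ ↔ T = ½
(C ↔ ((A → C) ∨ C)) → D = ½ → T = T
A ∨ C = F ∨ ½ = ½
(A ∨ C) → D = ½ → T = T
((C ↔ ((A → C) ∨ C)) → D) ↔ ((A ∨ C) → D) = T ↔ T = T
¬(((C ↔ ((A → C) ∨ C)) → D) ↔ ((A ∨ C) → D)) = ¬T = F

F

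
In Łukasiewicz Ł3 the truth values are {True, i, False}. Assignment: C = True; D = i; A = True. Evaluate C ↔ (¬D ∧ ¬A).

False

¬D = ¬i = i
¬A = ¬True = False
¬D ∧ ¬A = i ∧ False = False
C ↔ (¬D ∧ ¬A) = True ↔ False = False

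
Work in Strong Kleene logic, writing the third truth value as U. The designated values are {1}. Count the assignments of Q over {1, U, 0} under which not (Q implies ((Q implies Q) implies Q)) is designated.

0

Q=1: 0 ·
Q=U: U ·
Q=0: 0 ·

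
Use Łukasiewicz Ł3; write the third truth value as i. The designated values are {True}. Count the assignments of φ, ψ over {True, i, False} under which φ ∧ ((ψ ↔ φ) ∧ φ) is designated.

Designated under: (φ=True, ψ=True).

1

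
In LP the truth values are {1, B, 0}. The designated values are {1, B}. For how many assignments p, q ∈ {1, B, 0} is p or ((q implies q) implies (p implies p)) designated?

9

Of the 9 assignments, 9 give a value in {1, B}.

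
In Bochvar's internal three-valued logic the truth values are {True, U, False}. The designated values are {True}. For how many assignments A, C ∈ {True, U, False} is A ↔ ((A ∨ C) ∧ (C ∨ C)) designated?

2

Designated under: (A=True, C=True); (A=False, C=False).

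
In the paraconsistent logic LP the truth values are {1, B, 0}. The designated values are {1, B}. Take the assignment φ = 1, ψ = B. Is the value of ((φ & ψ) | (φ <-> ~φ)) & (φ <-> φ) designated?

φ & ψ = 1 & B = B
~φ = ~1 = 0
φ <-> ~φ = 1 <-> 0 = 0
(φ & ψ) | (φ <-> ~φ) = B | 0 = B
φ <-> φ = 1 <-> 1 = 1
((φ & ψ) | (φ <-> ~φ)) & (φ <-> φ) = B & 1 = B
B ∈ {1, B}.

Yes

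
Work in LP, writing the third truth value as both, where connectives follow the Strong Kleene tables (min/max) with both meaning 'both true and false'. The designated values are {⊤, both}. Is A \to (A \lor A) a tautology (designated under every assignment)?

Every assignment of A over {⊤, both, ⊥} gives a value in {⊤, both}.
In particular, with A=both: A \to (A \lor A) = both.

Yes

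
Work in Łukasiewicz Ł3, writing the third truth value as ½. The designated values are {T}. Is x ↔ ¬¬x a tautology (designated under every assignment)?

Yes

Every assignment of x over {T, ½, F} gives a value in {T}.
In particular, with x=½: x ↔ ¬¬x = T.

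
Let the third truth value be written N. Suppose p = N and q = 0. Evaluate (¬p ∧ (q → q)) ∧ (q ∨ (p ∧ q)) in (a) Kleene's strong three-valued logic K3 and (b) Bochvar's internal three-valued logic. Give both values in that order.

In Kleene's strong three-valued logic K3: ¬p = ¬N = N
q → q = 0 → 0 = 1
¬p ∧ (q → q) = N ∧ 1 = N
p ∧ q = N ∧ 0 = 0
q ∨ (p ∧ q) = 0 ∨ 0 = 0
(¬p ∧ (q → q)) ∧ (q ∨ (p ∧ q)) = N ∧ 0 = 0
In Bochvar's internal three-valued logic: ¬p = ¬N = N
q → q = 0 → 0 = 1
¬p ∧ (q → q) = N ∧ 1 = N
p ∧ q = N ∧ 0 = N
q ∨ (p ∧ q) = 0 ∨ N = N
(¬p ∧ (q → q)) ∧ (q ∨ (p ∧ q)) = N ∧ N = N
They differ because Kleene's strong three-valued logic K3 and Bochvar's internal three-valued logic treat N differently under the binary connectives.

0; N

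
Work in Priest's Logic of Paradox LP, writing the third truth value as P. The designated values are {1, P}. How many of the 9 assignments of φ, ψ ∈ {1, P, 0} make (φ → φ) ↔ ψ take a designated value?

Of the 9 assignments, 7 give a value in {1, P}.

7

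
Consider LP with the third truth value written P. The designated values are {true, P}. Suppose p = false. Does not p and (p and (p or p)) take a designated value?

No

not p = not false = true
p or p = false or false = false
p and (p or p) = false and false = false
not p and (p and (p or p)) = true and false = false
false ∉ {true, P}.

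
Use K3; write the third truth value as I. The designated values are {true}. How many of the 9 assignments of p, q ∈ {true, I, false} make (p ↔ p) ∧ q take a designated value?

2

Designated under: (p=true, q=true); (p=false, q=true).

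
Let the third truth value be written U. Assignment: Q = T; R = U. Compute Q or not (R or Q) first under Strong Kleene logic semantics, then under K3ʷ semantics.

T; U

In Strong Kleene logic: R or Q = U or T = T
not (R or Q) = not T = F
Q or not (R or Q) = T or F = T
In K3ʷ: R or Q = U or T = U
not (R or Q) = not U = U
Q or not (R or Q) = T or U = U
They differ because Strong Kleene logic and K3ʷ treat U differently under the binary connectives.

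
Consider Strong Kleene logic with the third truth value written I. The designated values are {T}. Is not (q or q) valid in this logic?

Countermodel: q=T gives F, which is not designated.

No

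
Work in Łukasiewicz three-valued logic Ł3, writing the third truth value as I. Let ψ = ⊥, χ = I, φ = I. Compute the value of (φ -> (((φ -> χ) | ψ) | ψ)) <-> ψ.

⊥

φ -> χ = I -> I = ⊤  [min(1, 1−½+½)]
(φ -> χ) | ψ = ⊤ | ⊥ = ⊤
((φ -> χ) | ψ) | ψ = ⊤ | ⊥ = ⊤
φ -> (((φ -> χ) | ψ) | ψ) = I -> ⊤ = ⊤
(φ -> (((φ -> χ) | ψ) | ψ)) <-> ψ = ⊤ <-> ⊥ = ⊥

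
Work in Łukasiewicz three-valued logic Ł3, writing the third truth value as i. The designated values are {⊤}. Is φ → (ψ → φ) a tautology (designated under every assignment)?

Yes

Every assignment of φ, ψ over {⊤, i, ⊥} gives a value in {⊤}.
In particular, with φ=i, ψ=i: φ → (ψ → φ) = ⊤.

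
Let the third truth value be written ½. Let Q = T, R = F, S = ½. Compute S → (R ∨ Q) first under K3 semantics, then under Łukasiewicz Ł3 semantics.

In K3: R ∨ Q = F ∨ T = T
S → (R ∨ Q) = ½ → T = T
In Łukasiewicz Ł3: R ∨ Q = F ∨ T = T
S → (R ∨ Q) = ½ → T = T  [min(1, 1−½+1)]

T; T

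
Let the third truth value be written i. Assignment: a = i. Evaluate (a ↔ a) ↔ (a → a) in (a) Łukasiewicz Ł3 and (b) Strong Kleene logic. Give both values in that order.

In Łukasiewicz Ł3: a ↔ a = i ↔ i = 1  [1 − |½−½|]
a → a = i → i = 1
(a ↔ a) ↔ (a → a) = 1 ↔ 1 = 1
In Strong Kleene logic: a ↔ a = i ↔ i = i
a → a = i → i = i  [¬i ∨ i]
(a ↔ a) ↔ (a → a) = i ↔ i = i
They differ because Łukasiewicz Ł3 and Strong Kleene logic treat i differently under implication.

1; i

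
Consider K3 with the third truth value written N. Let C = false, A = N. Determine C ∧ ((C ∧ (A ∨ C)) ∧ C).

A ∨ C = N ∨ false = N
C ∧ (A ∨ C) = false ∧ N = false
(C ∧ (A ∨ C)) ∧ C = false ∧ false = false
C ∧ ((C ∧ (A ∨ C)) ∧ C) = false ∧ false = false

false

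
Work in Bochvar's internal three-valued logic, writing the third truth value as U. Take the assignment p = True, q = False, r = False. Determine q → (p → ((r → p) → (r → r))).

True

r → p = False → True = True
r → r = False → False = True
(r → p) → (r → r) = True → True = True
p → ((r → p) → (r → r)) = True → True = True
q → (p → ((r → p) → (r → r))) = False → True = True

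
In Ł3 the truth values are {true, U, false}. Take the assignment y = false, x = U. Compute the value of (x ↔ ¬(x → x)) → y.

x → x = U → U = true
¬(x → x) = ¬true = false
x ↔ ¬(x → x) = U ↔ false = U
(x ↔ ¬(x → x)) → y = U → false = U

U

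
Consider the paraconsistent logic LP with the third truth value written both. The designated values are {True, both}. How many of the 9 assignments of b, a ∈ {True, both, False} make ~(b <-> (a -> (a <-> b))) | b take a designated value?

Of the 9 assignments, 8 give a value in {True, both}.

8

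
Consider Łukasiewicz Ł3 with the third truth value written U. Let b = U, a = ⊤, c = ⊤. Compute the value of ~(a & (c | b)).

c | b = ⊤ | U = ⊤
a & (c | b) = ⊤ & ⊤ = ⊤
~(a & (c | b)) = ~⊤ = ⊥

⊥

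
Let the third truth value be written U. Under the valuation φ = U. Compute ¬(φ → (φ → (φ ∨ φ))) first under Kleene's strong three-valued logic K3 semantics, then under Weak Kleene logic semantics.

U; U

In Kleene's strong three-valued logic K3: φ ∨ φ = U ∨ U = U
φ → (φ ∨ φ) = U → U = U  [¬U ∨ U]
φ → (φ → (φ ∨ φ)) = U → U = U
¬(φ → (φ → (φ ∨ φ))) = ¬U = U
In Weak Kleene logic: φ ∨ φ = U ∨ U = U
φ → (φ ∨ φ) = U → U = U  [any arg is the third value ⇒ result is the third value]
φ → (φ → (φ ∨ φ)) = U → U = U
¬(φ → (φ → (φ ∨ φ))) = ¬U = U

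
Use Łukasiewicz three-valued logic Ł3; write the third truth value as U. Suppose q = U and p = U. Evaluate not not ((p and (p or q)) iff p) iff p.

p or q = U or U = U
p and (p or q) = U and U = U
(p and (p or q)) iff p = U iff U = 1  [1 − |½−½|]
not ((p and (p or q)) iff p) = not 1 = 0
not not ((p and (p or q)) iff p) = not 0 = 1
not not ((p and (p or q)) iff p) iff p = 1 iff U = U

U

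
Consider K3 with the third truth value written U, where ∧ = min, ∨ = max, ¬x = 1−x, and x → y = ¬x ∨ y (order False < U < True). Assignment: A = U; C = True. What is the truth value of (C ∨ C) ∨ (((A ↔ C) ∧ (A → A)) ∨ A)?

C ∨ C = True ∨ True = True
A ↔ C = U ↔ True = U
A → A = U → U = U  [¬U ∨ U]
(A ↔ C) ∧ (A → A) = U ∧ U = U
((A ↔ C) ∧ (A → A)) ∨ A = U ∨ U = U
(C ∨ C) ∨ (((A ↔ C) ∧ (A → A)) ∨ A) = True ∨ U = True

True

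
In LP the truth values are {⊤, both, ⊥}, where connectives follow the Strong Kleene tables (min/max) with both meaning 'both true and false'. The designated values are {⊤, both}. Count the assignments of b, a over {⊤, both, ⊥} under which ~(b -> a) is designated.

4

Designated under: (b=⊤, a=both); (b=⊤, a=⊥); (b=both, a=both); (b=both, a=⊥).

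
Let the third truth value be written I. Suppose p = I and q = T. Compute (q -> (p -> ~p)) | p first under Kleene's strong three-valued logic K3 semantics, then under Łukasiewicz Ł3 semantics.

I; T

In Kleene's strong three-valued logic K3: ~p = ~I = I
p -> ~p = I -> I = I  [~I | I]
q -> (p -> ~p) = T -> I = I
(q -> (p -> ~p)) | p = I | I = I
In Łukasiewicz Ł3: ~p = ~I = I
p -> ~p = I -> I = T
q -> (p -> ~p) = T -> T = T
(q -> (p -> ~p)) | p = T | I = T
They differ because Kleene's strong three-valued logic K3 and Łukasiewicz Ł3 treat I differently under implication.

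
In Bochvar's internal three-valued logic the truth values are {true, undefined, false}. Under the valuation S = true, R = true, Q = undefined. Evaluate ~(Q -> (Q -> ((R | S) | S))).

R | S = true | true = true
(R | S) | S = true | true = true
Q -> ((R | S) | S) = undefined -> true = undefined  [any arg is the third value ⇒ result is the third value]
Q -> (Q -> ((R | S) | S)) = undefined -> undefined = undefined
~(Q -> (Q -> ((R | S) | S))) = ~undefined = undefined

undefined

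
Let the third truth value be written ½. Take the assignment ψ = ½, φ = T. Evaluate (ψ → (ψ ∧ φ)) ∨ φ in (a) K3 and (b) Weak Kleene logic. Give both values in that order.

In K3: ψ ∧ φ = ½ ∧ T = ½
ψ → (ψ ∧ φ) = ½ → ½ = ½  [¬½ ∨ ½]
(ψ → (ψ ∧ φ)) ∨ φ = ½ ∨ T = T
In Weak Kleene logic: ψ ∧ φ = ½ ∧ T = ½
ψ → (ψ ∧ φ) = ½ → ½ = ½
(ψ → (ψ ∧ φ)) ∨ φ = ½ ∨ T = ½
They differ because K3 and Weak Kleene logic treat ½ differently under the binary connectives.

T; ½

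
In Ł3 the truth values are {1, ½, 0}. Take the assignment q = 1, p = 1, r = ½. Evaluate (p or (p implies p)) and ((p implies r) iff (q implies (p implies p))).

½

p implies p = 1 implies 1 = 1
p or (p implies p) = 1 or 1 = 1
p implies r = 1 implies ½ = ½  [min(1, 1−1+½)]
p implies p = 1 implies 1 = 1
q implies (p implies p) = 1 implies 1 = 1
(p implies r) iff (q implies (p implies p)) = ½ iff 1 = ½
(p or (p implies p)) and ((p implies r) iff (q implies (p implies p))) = 1 and ½ = ½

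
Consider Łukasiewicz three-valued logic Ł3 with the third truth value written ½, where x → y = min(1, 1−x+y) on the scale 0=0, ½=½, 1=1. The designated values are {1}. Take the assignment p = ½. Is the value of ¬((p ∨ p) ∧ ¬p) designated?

p ∨ p = ½ ∨ ½ = ½
¬p = ¬½ = ½
(p ∨ p) ∧ ¬p = ½ ∧ ½ = ½
¬((p ∨ p) ∧ ¬p) = ¬½ = ½
½ ∉ {1}.

No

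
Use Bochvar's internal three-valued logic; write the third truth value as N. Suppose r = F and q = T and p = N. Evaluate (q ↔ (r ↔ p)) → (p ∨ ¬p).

r ↔ p = F ↔ N = N
q ↔ (r ↔ p) = T ↔ N = N
¬p = ¬N = N
p ∨ ¬p = N ∨ N = N
(q ↔ (r ↔ p)) → (p ∨ ¬p) = N → N = N

N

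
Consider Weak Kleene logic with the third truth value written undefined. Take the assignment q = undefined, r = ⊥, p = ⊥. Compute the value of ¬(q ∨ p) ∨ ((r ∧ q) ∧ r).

undefined

q ∨ p = undefined ∨ ⊥ = undefined
¬(q ∨ p) = ¬undefined = undefined
r ∧ q = ⊥ ∧ undefined = undefined
(r ∧ q) ∧ r = undefined ∧ ⊥ = undefined
¬(q ∨ p) ∨ ((r ∧ q) ∧ r) = undefined ∨ undefined = undefined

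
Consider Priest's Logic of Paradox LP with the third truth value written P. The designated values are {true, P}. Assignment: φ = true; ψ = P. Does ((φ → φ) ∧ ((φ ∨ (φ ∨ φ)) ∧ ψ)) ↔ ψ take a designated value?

φ → φ = true → true = true
φ ∨ φ = true ∨ true = true
φ ∨ (φ ∨ φ) = true ∨ true = true
(φ ∨ (φ ∨ φ)) ∧ ψ = true ∧ P = P
(φ → φ) ∧ ((φ ∨ (φ ∨ φ)) ∧ ψ) = true ∧ P = P
((φ → φ) ∧ ((φ ∨ (φ ∨ φ)) ∧ ψ)) ↔ ψ = P ↔ P = P
P ∈ {true, P}.

Yes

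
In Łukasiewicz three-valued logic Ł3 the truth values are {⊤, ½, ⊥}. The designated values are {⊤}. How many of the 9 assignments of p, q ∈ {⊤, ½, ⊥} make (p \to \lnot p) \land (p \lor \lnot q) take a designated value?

Designated under: (p=½, q=⊥); (p=⊥, q=⊥).

2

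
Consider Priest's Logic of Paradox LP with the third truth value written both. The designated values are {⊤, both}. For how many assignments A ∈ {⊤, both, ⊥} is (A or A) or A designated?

2

A=⊤: ⊤ ✓
A=both: both ✓
A=⊥: ⊥ ·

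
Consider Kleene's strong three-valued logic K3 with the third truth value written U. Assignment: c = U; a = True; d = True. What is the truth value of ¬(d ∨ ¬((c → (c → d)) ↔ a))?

False

c → d = U → True = True  [¬U ∨ True]
c → (c → d) = U → True = True
(c → (c → d)) ↔ a = True ↔ True = True
¬((c → (c → d)) ↔ a) = ¬True = False
d ∨ ¬((c → (c → d)) ↔ a) = True ∨ False = True
¬(d ∨ ¬((c → (c → d)) ↔ a)) = ¬True = False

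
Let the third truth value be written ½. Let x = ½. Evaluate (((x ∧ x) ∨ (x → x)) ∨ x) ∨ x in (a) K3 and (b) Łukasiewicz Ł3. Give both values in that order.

½; T

In K3: x ∧ x = ½ ∧ ½ = ½
x → x = ½ → ½ = ½  [¬½ ∨ ½]
(x ∧ x) ∨ (x → x) = ½ ∨ ½ = ½
((x ∧ x) ∨ (x → x)) ∨ x = ½ ∨ ½ = ½
(((x ∧ x) ∨ (x → x)) ∨ x) ∨ x = ½ ∨ ½ = ½
In Łukasiewicz Ł3: x ∧ x = ½ ∧ ½ = ½
x → x = ½ → ½ = T
(x ∧ x) ∨ (x → x) = ½ ∨ T = T
((x ∧ x) ∨ (x → x)) ∨ x = T ∨ ½ = T
(((x ∧ x) ∨ (x → x)) ∨ x) ∨ x = T ∨ ½ = T
They differ because K3 and Łukasiewicz Ł3 treat ½ differently under implication.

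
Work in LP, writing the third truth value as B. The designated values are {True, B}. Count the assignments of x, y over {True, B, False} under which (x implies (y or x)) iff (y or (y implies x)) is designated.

9

Of the 9 assignments, 9 give a value in {True, B}.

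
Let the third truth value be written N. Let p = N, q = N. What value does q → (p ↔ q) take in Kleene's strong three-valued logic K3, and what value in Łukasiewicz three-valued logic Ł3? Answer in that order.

N; True

In Kleene's strong three-valued logic K3: p ↔ q = N ↔ N = N
q → (p ↔ q) = N → N = N
In Łukasiewicz three-valued logic Ł3: p ↔ q = N ↔ N = True  [1 − |½−½|]
q → (p ↔ q) = N → True = True
They differ because Kleene's strong three-valued logic K3 and Łukasiewicz three-valued logic Ł3 treat N differently under implication.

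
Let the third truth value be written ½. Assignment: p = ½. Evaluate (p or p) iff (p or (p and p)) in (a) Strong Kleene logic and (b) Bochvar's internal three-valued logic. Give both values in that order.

½; ½

In Strong Kleene logic: p or p = ½ or ½ = ½
p and p = ½ and ½ = ½
p or (p and p) = ½ or ½ = ½
(p or p) iff (p or (p and p)) = ½ iff ½ = ½
In Bochvar's internal three-valued logic: p or p = ½ or ½ = ½
p and p = ½ and ½ = ½
p or (p and p) = ½ or ½ = ½
(p or p) iff (p or (p and p)) = ½ iff ½ = ½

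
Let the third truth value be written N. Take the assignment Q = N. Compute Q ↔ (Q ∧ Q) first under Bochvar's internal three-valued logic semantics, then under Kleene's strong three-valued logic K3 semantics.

In Bochvar's internal three-valued logic: Q ∧ Q = N ∧ N = N
Q ↔ (Q ∧ Q) = N ↔ N = N
In Kleene's strong three-valued logic K3: Q ∧ Q = N ∧ N = N
Q ↔ (Q ∧ Q) = N ↔ N = N

N; N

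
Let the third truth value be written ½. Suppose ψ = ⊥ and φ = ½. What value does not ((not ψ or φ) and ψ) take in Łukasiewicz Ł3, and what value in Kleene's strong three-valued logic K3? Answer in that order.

In Łukasiewicz Ł3: not ψ = not ⊥ = ⊤
not ψ or φ = ⊤ or ½ = ⊤
(not ψ or φ) and ψ = ⊤ and ⊥ = ⊥
not ((not ψ or φ) and ψ) = not ⊥ = ⊤
In Kleene's strong three-valued logic K3: not ψ = not ⊥ = ⊤
not ψ or φ = ⊤ or ½ = ⊤
(not ψ or φ) and ψ = ⊤ and ⊥ = ⊥
not ((not ψ or φ) and ψ) = not ⊥ = ⊤

⊤; ⊤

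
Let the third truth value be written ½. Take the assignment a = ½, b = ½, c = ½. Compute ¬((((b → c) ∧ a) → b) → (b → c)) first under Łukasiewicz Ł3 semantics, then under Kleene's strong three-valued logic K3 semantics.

0; ½

In Łukasiewicz Ł3: b → c = ½ → ½ = 1  [min(1, 1−½+½)]
(b → c) ∧ a = 1 ∧ ½ = ½
((b → c) ∧ a) → b = ½ → ½ = 1
b → c = ½ → ½ = 1
(((b → c) ∧ a) → b) → (b → c) = 1 → 1 = 1
¬((((b → c) ∧ a) → b) → (b → c)) = ¬1 = 0
In Kleene's strong three-valued logic K3: b → c = ½ → ½ = ½  [¬½ ∨ ½]
(b → c) ∧ a = ½ ∧ ½ = ½
((b → c) ∧ a) → b = ½ → ½ = ½
b → c = ½ → ½ = ½
(((b → c) ∧ a) → b) → (b → c) = ½ → ½ = ½
¬((((b → c) ∧ a) → b) → (b → c)) = ¬½ = ½
They differ because Łukasiewicz Ł3 and Kleene's strong three-valued logic K3 treat ½ differently under implication.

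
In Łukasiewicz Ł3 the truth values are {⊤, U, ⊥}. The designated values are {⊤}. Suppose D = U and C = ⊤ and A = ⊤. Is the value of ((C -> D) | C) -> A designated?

C -> D = ⊤ -> U = U  [min(1, 1−1+½)]
(C -> D) | C = U | ⊤ = ⊤
((C -> D) | C) -> A = ⊤ -> ⊤ = ⊤
⊤ ∈ {⊤}.

Yes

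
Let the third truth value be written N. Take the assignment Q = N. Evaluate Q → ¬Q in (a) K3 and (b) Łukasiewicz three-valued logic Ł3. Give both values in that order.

In K3: ¬Q = ¬N = N
Q → ¬Q = N → N = N  [¬N ∨ N]
In Łukasiewicz three-valued logic Ł3: ¬Q = ¬N = N
Q → ¬Q = N → N = True
They differ because K3 and Łukasiewicz three-valued logic Ł3 treat N differently under implication.

N; True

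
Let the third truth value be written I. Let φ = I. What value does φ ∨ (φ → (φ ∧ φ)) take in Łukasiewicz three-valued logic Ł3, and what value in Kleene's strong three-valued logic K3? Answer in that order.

1; I

In Łukasiewicz three-valued logic Ł3: φ ∧ φ = I ∧ I = I
φ → (φ ∧ φ) = I → I = 1  [min(1, 1−½+½)]
φ ∨ (φ → (φ ∧ φ)) = I ∨ 1 = 1
In Kleene's strong three-valued logic K3: φ ∧ φ = I ∧ I = I
φ → (φ ∧ φ) = I → I = I  [¬I ∨ I]
φ ∨ (φ → (φ ∧ φ)) = I ∨ I = I
They differ because Łukasiewicz three-valued logic Ł3 and Kleene's strong three-valued logic K3 treat I differently under implication.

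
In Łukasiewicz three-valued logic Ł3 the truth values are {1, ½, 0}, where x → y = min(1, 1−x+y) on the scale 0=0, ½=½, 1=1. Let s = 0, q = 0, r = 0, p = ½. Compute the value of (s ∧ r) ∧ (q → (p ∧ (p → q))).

0

s ∧ r = 0 ∧ 0 = 0
p → q = ½ → 0 = ½  [min(1, 1−½+0)]
p ∧ (p → q) = ½ ∧ ½ = ½
q → (p ∧ (p → q)) = 0 → ½ = 1
(s ∧ r) ∧ (q → (p ∧ (p → q))) = 0 ∧ 1 = 0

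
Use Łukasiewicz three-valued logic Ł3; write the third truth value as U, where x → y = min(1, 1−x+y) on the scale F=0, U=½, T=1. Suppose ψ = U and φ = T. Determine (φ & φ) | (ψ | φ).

φ & φ = T & T = T
ψ | φ = U | T = T
(φ & φ) | (ψ | φ) = T | T = T

T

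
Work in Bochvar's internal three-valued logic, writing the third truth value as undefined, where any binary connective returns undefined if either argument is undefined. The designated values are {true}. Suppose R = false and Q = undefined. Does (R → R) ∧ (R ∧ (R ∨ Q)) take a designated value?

R → R = false → false = true
R ∨ Q = false ∨ undefined = undefined
R ∧ (R ∨ Q) = false ∧ undefined = undefined
(R → R) ∧ (R ∧ (R ∨ Q)) = true ∧ undefined = undefined
undefined ∉ {true}.

No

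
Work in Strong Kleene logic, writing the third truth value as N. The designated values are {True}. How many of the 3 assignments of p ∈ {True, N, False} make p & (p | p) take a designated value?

p=True: True ✓
p=N: N ·
p=False: False ·

1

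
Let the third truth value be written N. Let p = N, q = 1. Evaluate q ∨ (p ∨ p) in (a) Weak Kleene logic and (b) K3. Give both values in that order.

In Weak Kleene logic: p ∨ p = N ∨ N = N
q ∨ (p ∨ p) = 1 ∨ N = N
In K3: p ∨ p = N ∨ N = N
q ∨ (p ∨ p) = 1 ∨ N = 1
They differ because Weak Kleene logic and K3 treat N differently under the binary connectives.

N; 1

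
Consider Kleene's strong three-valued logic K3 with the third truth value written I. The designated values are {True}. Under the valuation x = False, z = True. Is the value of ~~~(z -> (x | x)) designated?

x | x = False | False = False
z -> (x | x) = True -> False = False
~(z -> (x | x)) = ~False = True
~~(z -> (x | x)) = ~True = False
~~~(z -> (x | x)) = ~False = True
True ∈ {True}.

Yes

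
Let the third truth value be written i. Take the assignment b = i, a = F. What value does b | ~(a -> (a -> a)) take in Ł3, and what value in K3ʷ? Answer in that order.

In Ł3: a -> a = F -> F = T
a -> (a -> a) = F -> T = T
~(a -> (a -> a)) = ~T = F
b | ~(a -> (a -> a)) = i | F = i
In K3ʷ: a -> a = F -> F = T
a -> (a -> a) = F -> T = T
~(a -> (a -> a)) = ~T = F
b | ~(a -> (a -> a)) = i | F = i

i; i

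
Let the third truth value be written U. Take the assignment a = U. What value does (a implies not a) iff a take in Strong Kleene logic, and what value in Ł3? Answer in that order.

In Strong Kleene logic: not a = not U = U
a implies not a = U implies U = U
(a implies not a) iff a = U iff U = U
In Ł3: not a = not U = U
a implies not a = U implies U = True
(a implies not a) iff a = True iff U = U

U; U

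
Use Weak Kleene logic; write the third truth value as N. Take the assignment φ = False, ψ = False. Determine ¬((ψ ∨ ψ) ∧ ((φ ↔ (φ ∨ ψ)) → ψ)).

ψ ∨ ψ = False ∨ False = False
φ ∨ ψ = False ∨ False = False
φ ↔ (φ ∨ ψ) = False ↔ False = True
(φ ↔ (φ ∨ ψ)) → ψ = True → False = False
(ψ ∨ ψ) ∧ ((φ ↔ (φ ∨ ψ)) → ψ) = False ∧ False = False
¬((ψ ∨ ψ) ∧ ((φ ↔ (φ ∨ ψ)) → ψ)) = ¬False = True

True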